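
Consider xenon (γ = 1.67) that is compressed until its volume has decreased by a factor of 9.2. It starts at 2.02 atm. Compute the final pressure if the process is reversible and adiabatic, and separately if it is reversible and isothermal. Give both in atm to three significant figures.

adiabatic: 82.2 atm; isothermal: 18.6 atm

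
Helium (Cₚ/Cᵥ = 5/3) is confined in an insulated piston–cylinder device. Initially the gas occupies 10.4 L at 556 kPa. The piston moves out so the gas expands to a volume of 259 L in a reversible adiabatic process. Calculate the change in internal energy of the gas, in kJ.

P₂ = P₁(V₁/V₂)^γ = 556×(10.4/259)^(5/3) = 2.618 kPa.
For a reversible adiabat, W_by_gas = (P₁V₁ − P₂V₂)/(γ−1).
W_by = (556000×0.0104 − 2618×0.259) / (2/3) = 7657 J.
Q = 0 ⇒ ΔU = −W_by = -7657 J.

ΔU ≈ -7.66 kJ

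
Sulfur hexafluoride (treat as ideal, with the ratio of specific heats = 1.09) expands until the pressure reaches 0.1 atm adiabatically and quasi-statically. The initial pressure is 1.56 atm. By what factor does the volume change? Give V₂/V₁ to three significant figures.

V₂/V₁ ≈ 12.4

From PV^γ = const, V₂/V₁ = (P₁/P₂)^(1/γ).
V₂/V₁ = (1.56/0.1)^(0.917) = 12.43.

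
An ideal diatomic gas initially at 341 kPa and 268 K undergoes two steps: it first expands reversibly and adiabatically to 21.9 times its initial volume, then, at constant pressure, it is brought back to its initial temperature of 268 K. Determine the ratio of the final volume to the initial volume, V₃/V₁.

For a diatomic ideal gas γ = 7/5.
Adiabatic step: V₂/V₁ = 21.9; T₂ = T₁·(1/21.9)^(2/5) = 77.98 K.
Isobaric step: V₃/V₂ = T₃/T₂ = 268/77.98.
V₃/V₁ = (V₂/V₁)(V₃/V₂) = 21.9 × (268/77.98) = 75.27.

V₃/V₁ ≈ 75.3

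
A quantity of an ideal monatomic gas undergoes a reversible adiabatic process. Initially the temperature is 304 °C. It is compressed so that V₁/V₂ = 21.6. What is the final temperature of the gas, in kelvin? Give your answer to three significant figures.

For a reversible adiabat TV^(γ−1) is constant, so T₂ = T₁ (V₁/V₂)^(γ−1).
For a monatomic ideal gas γ = 5/3, so γ−1 = 2/3.
T₁ = 304 °C = 577.1 K.
T₂ = 577.1 × 21.6^(2/3) = 4476 K.

T₂ ≈ 4480 K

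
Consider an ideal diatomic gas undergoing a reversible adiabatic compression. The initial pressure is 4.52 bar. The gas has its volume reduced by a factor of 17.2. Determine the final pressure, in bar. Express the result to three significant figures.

P₂ ≈ 243 bar

Adiabatic: P₁V₁^γ = P₂V₂^γ ⇒ P₂ = P₁ (V₁/V₂)^γ.
For a diatomic ideal gas γ = 7/5.
P₂ = 4.52 × 17.2^(7/5) = 242.6 bar.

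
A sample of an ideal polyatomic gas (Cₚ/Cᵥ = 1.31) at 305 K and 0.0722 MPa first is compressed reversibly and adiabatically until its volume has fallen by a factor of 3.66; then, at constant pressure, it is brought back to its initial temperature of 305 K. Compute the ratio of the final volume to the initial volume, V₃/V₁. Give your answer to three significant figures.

V₃/V₁ ≈ 0.183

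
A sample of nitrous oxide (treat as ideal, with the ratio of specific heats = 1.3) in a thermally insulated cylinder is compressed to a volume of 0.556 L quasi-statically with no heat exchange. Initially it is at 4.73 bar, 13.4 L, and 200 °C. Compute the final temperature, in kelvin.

T₂ ≈ 1230 K

For a reversible adiabat TV^(γ−1) is constant, so T₂ = T₁ (V₁/V₂)^(γ−1).
T₁ = 200 °C = 473.1 K.
T₂ = 473.1 × (13.4/0.556)^(0.3) = 1229 K.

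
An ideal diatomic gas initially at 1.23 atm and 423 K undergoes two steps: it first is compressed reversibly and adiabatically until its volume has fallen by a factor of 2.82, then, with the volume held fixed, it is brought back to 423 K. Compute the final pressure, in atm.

P₃ ≈ 3.47 atm

For a diatomic ideal gas γ = 7/5.
Adiabatic step (PV^γ = const): P₂ = 1.23×2.82^(7/5) = 5.251 atm; T₂ = 423×2.82^(2/5) = 640.4 K.
Isochoric: P₃ = P₂(T₃/T₂) = 5.251 × (423/640.4) = 3.469 atm.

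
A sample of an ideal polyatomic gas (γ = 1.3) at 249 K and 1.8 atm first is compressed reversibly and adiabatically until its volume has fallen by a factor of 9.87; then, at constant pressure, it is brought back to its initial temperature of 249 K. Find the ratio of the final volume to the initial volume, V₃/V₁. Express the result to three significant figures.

V₃/V₁ ≈ 0.0510

Adiabatic step: V₂/V₁ = 0.1013; T₂ = T₁·9.87^(0.3) = 494.9 K.
Isobaric step: V₃/V₂ = T₃/T₂ = 249/494.9.
V₃/V₁ = (V₂/V₁)(V₃/V₂) = 0.1013 × (249/494.9) = 0.05098.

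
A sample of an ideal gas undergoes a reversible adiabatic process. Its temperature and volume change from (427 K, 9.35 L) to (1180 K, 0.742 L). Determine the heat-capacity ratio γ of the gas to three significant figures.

TV^(γ−1) = const ⇒ γ − 1 = ln(T₂/T₁) / ln(V₁/V₂).
γ = 1 + ln(1180/427) / ln(9.35/0.742) = 1.401.

γ ≈ 1.40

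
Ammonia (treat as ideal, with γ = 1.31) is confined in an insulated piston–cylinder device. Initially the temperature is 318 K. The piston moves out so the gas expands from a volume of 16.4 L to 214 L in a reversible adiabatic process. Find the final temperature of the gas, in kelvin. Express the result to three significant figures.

Adiabatic: T₁V₁^(γ−1) = T₂V₂^(γ−1) ⇒ T₂ = T₁ (V₁/V₂)^(γ−1).
T₂ = 318 × (16.4/214)^(0.31) = 143.4 K.

T₂ ≈ 143 K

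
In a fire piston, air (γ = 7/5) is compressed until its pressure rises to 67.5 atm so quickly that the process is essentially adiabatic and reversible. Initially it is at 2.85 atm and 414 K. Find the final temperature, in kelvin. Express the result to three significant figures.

Along an adiabat T P^((1−γ)/γ) is constant, so T₂ = T₁ (P₂/P₁)^((γ−1)/γ).
T₂ = 414 × (67.5/2.85)^(2/7) = 1023 K.

T₂ ≈ 1020 K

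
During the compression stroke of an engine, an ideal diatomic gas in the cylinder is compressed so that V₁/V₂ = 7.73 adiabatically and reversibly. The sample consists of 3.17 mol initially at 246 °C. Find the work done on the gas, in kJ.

W ≈ 43.3 kJ

For a reversible adiabat TV^(γ−1) is constant, so T₂ = T₁ (V₁/V₂)^(γ−1).
γ = 7/5 for a diatomic ideal gas, so γ−1 = 2/5.
T₁ = 246 °C = 519.1 K.
T₂ = 519.1 × 7.73^(2/5) = 1176 K.
Q = 0, so ΔU = W_on_gas = nCᵥΔT with Cᵥ = R/(γ−1) = 20.79 J/(mol·K).
ΔU = 3.17 × 20.79 × (1176 − 519.1) = 43310 J.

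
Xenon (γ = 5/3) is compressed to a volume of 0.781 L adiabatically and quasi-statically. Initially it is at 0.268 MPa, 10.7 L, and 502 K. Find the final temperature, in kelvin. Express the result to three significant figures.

Adiabatic: T₁V₁^(γ−1) = T₂V₂^(γ−1) ⇒ T₂ = T₁ (V₁/V₂)^(γ−1).
T₂ = 502 × (10.7/0.781)^(2/3) = 2874 K.

T₂ ≈ 2870 K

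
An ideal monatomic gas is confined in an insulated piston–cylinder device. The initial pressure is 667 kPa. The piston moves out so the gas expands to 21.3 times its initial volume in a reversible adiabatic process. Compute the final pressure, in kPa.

Adiabatic: P₁V₁^γ = P₂V₂^γ ⇒ P₂ = P₁ (V₁/V₂)^γ.
For a monatomic ideal gas γ = 5/3.
P₂ = 667 × (1/21.3)^(5/3) = 4.075 kPa.

P₂ ≈ 4.08 kPa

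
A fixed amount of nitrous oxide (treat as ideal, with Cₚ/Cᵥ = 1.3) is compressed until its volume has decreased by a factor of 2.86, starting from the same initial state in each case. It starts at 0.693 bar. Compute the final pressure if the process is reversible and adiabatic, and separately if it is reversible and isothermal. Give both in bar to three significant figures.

Isothermal: P₂ = P₁(V₁/V₂) = 0.693×2.86 = 1.982 bar.
Adiabatic: P₂ = P₁(V₁/V₂)^γ = 0.693×2.86^(1.3) = 2.716 bar.

adiabatic: 2.72 bar; isothermal: 1.98 bar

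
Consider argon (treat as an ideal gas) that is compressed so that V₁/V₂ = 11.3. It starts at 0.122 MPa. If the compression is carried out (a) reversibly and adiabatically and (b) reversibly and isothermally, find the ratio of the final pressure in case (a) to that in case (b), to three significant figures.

P_adiabatic / P_isothermal ≈ 5.04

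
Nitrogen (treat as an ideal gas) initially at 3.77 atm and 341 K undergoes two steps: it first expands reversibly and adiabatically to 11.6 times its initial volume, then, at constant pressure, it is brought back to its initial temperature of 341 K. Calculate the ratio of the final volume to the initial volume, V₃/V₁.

V₃/V₁ ≈ 30.9

For a diatomic ideal gas γ = 7/5.
Adiabatic step: V₂/V₁ = 11.6; T₂ = T₁·(1/11.6)^(2/5) = 127.9 K.
Isobaric step: V₃/V₂ = T₃/T₂ = 341/127.9.
V₃/V₁ = (V₂/V₁)(V₃/V₂) = 11.6 × (341/127.9) = 30.92.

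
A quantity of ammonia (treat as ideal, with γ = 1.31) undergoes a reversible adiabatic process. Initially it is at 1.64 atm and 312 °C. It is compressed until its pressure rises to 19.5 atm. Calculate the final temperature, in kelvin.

T₂ ≈ 1050 K

Adiabatic: T₂/T₁ = (P₂/P₁)^((γ−1)/γ).
T₁ = 312 °C = 585.1 K.
T₂ = 585.1 × (19.5/1.64)^(0.237) = 1051 K.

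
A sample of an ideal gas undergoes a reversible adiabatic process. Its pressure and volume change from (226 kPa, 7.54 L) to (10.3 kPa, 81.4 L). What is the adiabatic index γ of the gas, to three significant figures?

γ ≈ 1.30

PV^γ = const ⇒ γ = ln(P₂/P₁) / ln(V₁/V₂).
γ = ln(10.3/226) / ln(7.54/81.4) = 1.298.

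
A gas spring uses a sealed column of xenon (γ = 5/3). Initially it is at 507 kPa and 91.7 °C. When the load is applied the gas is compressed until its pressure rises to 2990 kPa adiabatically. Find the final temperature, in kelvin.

T₂ ≈ 742 K

Adiabatic: T₂/T₁ = (P₂/P₁)^((γ−1)/γ).
T₁ = 91.7 °C = 364.8 K.
T₂ = 364.8 × (2990/507)^(2/5) = 742 K.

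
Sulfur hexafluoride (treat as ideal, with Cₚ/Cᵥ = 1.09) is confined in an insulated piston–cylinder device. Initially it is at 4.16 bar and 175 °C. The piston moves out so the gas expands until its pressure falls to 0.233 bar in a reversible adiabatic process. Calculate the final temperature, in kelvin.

Along an adiabat T P^((1−γ)/γ) is constant, so T₂ = T₁ (P₂/P₁)^((γ−1)/γ).
T₁ = 175 °C = 448.1 K.
T₂ = 448.1 × (0.233/4.16)^(0.0826) = 353.2 K.

T₂ ≈ 353 K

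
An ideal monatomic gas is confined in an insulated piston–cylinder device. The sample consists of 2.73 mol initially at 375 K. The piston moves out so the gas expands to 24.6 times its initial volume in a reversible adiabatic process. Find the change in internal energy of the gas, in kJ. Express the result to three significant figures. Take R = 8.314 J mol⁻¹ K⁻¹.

ΔU ≈ -11.3 kJ

For a reversible adiabat TV^(γ−1) is constant, so T₂ = T₁ (V₁/V₂)^(γ−1).
γ = 5/3 for a monatomic ideal gas, so γ−1 = 2/3.
T₂ = 375 × (1/24.6)^(2/3) = 44.33 K.
Q = 0, so ΔU = W_on_gas = nCᵥΔT with Cᵥ = R/(γ−1) = 12.47 J/(mol·K).
ΔU = 2.73 × 12.47 × (44.33 − 375) = -11260 J.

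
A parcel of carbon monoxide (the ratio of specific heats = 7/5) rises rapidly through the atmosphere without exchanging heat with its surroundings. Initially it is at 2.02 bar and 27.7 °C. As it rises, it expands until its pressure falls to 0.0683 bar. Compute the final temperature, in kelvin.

Along an adiabat T P^((1−γ)/γ) is constant, so T₂ = T₁ (P₂/P₁)^((γ−1)/γ).
T₁ = 27.7 °C = 300.8 K.
T₂ = 300.8 × (0.0683/2.02)^(2/7) = 114.3 K.

T₂ ≈ 114 K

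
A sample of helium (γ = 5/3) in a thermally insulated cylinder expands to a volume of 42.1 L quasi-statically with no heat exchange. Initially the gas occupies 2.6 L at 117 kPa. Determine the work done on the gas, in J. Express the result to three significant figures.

P₂ = P₁(V₁/V₂)^γ = 117×(2.6/42.1)^(5/3) = 1.129 kPa.
For a reversible adiabat, W_by_gas = (P₁V₁ − P₂V₂)/(γ−1).
W_by = (117000×0.0026 − 1129×0.0421) / (2/3) = 385 J.
W_on_gas = −W_by = -385 J.

W ≈ -385 J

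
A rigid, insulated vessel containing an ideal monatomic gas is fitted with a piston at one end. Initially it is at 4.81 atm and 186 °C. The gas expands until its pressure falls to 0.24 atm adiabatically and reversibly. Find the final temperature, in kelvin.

T₂ ≈ 138 K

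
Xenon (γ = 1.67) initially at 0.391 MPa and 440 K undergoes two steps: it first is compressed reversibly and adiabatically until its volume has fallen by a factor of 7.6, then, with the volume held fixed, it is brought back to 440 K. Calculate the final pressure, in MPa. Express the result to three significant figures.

P₃ ≈ 2.97 MPa

Adiabatic step (PV^γ = const): P₂ = 0.391×7.6^(1.67) = 11.56 MPa; T₂ = 440×7.6^(0.67) = 1712 K.
Isochoric: P₃ = P₂(T₃/T₂) = 11.56 × (440/1712) = 2.972 MPa.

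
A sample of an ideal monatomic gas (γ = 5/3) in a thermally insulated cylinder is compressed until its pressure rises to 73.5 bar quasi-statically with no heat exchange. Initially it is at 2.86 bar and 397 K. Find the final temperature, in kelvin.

T₂ ≈ 1450 K

Along an adiabat T P^((1−γ)/γ) is constant, so T₂ = T₁ (P₂/P₁)^((γ−1)/γ).
T₂ = 397 × (73.5/2.86)^(2/5) = 1455 K.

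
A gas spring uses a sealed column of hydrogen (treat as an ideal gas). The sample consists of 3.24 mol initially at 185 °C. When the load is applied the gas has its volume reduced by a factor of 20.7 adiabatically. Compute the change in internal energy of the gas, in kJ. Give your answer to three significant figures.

ΔU ≈ 72.8 kJ

For a reversible adiabat TV^(γ−1) is constant, so T₂ = T₁ (V₁/V₂)^(γ−1).
γ = 7/5 for a diatomic ideal gas, so γ−1 = 2/5.
T₁ = 185 °C = 458.1 K.
T₂ = 458.1 × 20.7^(2/5) = 1540 K.
Q = 0, so ΔU = W_on_gas = nCᵥΔT with Cᵥ = R/(γ−1) = 20.79 J/(mol·K).
ΔU = 3.24 × 20.79 × (1540 − 458.1) = 72830 J.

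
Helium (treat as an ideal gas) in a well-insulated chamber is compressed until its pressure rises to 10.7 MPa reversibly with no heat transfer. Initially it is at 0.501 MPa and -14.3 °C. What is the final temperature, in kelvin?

Along an adiabat T P^((1−γ)/γ) is constant, so T₂ = T₁ (P₂/P₁)^((γ−1)/γ).
For a monatomic ideal gas γ = 5/3, so (γ−1)/γ = 2/5.
T₁ = -14.3 °C = 258.8 K.
T₂ = 258.8 × (10.7/0.501)^(2/5) = 880.8 K.

T₂ ≈ 881 K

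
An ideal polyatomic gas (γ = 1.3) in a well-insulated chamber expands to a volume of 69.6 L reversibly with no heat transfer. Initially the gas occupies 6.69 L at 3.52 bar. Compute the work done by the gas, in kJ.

W ≈ 3.96 kJ

P₂ = P₁(V₁/V₂)^γ = 3.52×(6.69/69.6)^(1.3) = 0.1676 bar.
For a reversible adiabat, W_by_gas = (P₁V₁ − P₂V₂)/(γ−1).
W_by = (352000×0.00669 − 16760×0.0696) / (0.3) = 3962 J.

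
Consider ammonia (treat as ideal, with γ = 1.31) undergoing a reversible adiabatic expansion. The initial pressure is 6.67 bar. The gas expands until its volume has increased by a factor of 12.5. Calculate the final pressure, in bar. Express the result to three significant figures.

P₂ ≈ 0.244 bar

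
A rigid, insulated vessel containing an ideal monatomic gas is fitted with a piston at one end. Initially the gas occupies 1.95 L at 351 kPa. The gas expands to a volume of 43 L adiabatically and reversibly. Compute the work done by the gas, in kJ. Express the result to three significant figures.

γ = 5/3 for a monatomic ideal gas.
P₂ = P₁(V₁/V₂)^γ = 351×(1.95/43)^(5/3) = 2.024 kPa.
For a reversible adiabat, W_by_gas = (P₁V₁ − P₂V₂)/(γ−1).
W_by = (351000×0.00195 − 2024×0.043) / (2/3) = 896.1 J.

W ≈ 0.896 kJ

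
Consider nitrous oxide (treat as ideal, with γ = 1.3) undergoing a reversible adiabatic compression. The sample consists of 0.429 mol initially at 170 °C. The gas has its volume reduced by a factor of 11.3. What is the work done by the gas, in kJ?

Adiabatic: T₁V₁^(γ−1) = T₂V₂^(γ−1) ⇒ T₂ = T₁ (V₁/V₂)^(γ−1).
T₁ = 170 °C = 443.1 K.
T₂ = 443.1 × 11.3^(0.3) = 917.2 K.
Q = 0, so ΔU = W_on_gas = nCᵥΔT with Cᵥ = R/(γ−1) = 27.71 J/(mol·K).
ΔU = 0.429 × 27.71 × (917.2 − 443.1) = 5636 J.
Work done by the gas = −ΔU = -5636 J.

W ≈ -5.64 kJ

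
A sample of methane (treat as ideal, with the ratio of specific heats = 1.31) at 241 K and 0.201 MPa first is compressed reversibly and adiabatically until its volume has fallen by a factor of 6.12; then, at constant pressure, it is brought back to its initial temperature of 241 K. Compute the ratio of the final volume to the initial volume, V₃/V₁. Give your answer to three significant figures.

V₃/V₁ ≈ 0.0932

Adiabatic step: V₂/V₁ = 0.1634; T₂ = T₁·6.12^(0.31) = 422.6 K.
Isobaric step: V₃/V₂ = T₃/T₂ = 241/422.6.
V₃/V₁ = (V₂/V₁)(V₃/V₂) = 0.1634 × (241/422.6) = 0.09319.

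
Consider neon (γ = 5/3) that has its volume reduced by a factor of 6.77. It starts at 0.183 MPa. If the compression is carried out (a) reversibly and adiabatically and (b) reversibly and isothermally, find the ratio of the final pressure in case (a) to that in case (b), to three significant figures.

P_adiabatic / P_isothermal ≈ 3.58

Isothermal: P_b = P₁(V₁/V₂) = 0.183×6.77.
Adiabatic: P_a = P₁(V₁/V₂)^γ = 0.183×6.77^(5/3).
P_a/P_b = (V₁/V₂)^(γ−1) = 6.77^(2/3) = 3.579.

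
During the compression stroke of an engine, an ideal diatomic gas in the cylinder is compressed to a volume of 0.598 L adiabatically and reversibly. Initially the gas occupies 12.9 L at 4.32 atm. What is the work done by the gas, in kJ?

γ = 7/5 for a diatomic ideal gas.
P₂ = P₁(V₁/V₂)^γ = 4.32×(12.9/0.598)^(7/5) = 318.4 atm.
For a reversible adiabat, W_by_gas = (P₁V₁ − P₂V₂)/(γ−1).
W_by = (437700×0.0129 − 3.226×10^7×0.000598) / (2/5) = -34110 J.

W ≈ -34.1 kJ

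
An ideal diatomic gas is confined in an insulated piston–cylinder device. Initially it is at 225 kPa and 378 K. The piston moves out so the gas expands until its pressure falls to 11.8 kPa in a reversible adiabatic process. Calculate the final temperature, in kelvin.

Adiabatic: T₂/T₁ = (P₂/P₁)^((γ−1)/γ).
For a diatomic ideal gas γ = 7/5, so (γ−1)/γ = 2/7.
T₂ = 378 × (11.8/225)^(2/7) = 162.8 K.

T₂ ≈ 163 K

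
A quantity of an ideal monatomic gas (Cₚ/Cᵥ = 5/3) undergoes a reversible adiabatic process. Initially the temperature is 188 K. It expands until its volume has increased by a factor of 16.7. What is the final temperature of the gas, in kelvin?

Adiabatic: T₁V₁^(γ−1) = T₂V₂^(γ−1) ⇒ T₂ = T₁ (V₁/V₂)^(γ−1).
T₂ = 188 × (1/16.7)^(2/3) = 28.77 K.

T₂ ≈ 28.8 K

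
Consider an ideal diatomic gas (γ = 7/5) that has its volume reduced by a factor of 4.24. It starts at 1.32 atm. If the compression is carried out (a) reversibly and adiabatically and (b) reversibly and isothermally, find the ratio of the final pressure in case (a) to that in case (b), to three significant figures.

P_adiabatic / P_isothermal ≈ 1.78

Isothermal: P_b = P₁(V₁/V₂) = 1.32×4.24.
Adiabatic: P_a = P₁(V₁/V₂)^γ = 1.32×4.24^(7/5).
P_a/P_b = (V₁/V₂)^(γ−1) = 4.24^(2/5) = 1.782.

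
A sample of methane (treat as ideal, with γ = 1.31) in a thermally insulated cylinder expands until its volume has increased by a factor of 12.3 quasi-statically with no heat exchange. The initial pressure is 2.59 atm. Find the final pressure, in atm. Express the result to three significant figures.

P₂ ≈ 0.0967 atm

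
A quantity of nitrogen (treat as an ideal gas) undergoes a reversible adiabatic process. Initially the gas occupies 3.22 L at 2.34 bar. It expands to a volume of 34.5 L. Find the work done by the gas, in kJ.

W ≈ 1.15 kJ

γ = 7/5 for a diatomic ideal gas.
P₂ = P₁(V₁/V₂)^γ = 2.34×(3.22/34.5)^(7/5) = 0.08458 bar.
For a reversible adiabat, W_by_gas = (P₁V₁ − P₂V₂)/(γ−1).
W_by = (234000×0.00322 − 8458×0.0345) / (2/5) = 1154 J.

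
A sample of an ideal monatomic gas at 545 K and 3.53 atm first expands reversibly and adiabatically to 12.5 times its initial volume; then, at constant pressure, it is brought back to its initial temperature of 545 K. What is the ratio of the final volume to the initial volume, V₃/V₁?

V₃/V₁ ≈ 67.3

For a monatomic ideal gas γ = 5/3.
Adiabatic step: V₂/V₁ = 12.5; T₂ = T₁·(1/12.5)^(2/3) = 101.2 K.
Isobaric step: V₃/V₂ = T₃/T₂ = 545/101.2.
V₃/V₁ = (V₂/V₁)(V₃/V₂) = 12.5 × (545/101.2) = 67.33.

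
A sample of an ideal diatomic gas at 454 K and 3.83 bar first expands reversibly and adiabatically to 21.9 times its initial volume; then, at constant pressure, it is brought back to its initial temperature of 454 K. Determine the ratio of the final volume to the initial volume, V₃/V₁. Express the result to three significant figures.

V₃/V₁ ≈ 75.3

For a diatomic ideal gas γ = 7/5.
Adiabatic step: V₂/V₁ = 21.9; T₂ = T₁·(1/21.9)^(2/5) = 132.1 K.
Isobaric step: V₃/V₂ = T₃/T₂ = 454/132.1.
V₃/V₁ = (V₂/V₁)(V₃/V₂) = 21.9 × (454/132.1) = 75.27.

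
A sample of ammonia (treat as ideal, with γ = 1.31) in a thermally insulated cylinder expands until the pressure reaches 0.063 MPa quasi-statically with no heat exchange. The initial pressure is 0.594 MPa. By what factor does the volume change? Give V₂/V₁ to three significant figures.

From PV^γ = const, V₂/V₁ = (P₁/P₂)^(1/γ).
V₂/V₁ = (0.594/0.063)^(0.763) = 5.544.

V₂/V₁ ≈ 5.54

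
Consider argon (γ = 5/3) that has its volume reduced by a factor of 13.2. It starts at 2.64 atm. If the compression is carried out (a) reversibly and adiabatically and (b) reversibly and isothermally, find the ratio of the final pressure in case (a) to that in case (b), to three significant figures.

Isothermal: P_b = P₁(V₁/V₂) = 2.64×13.2.
Adiabatic: P_a = P₁(V₁/V₂)^γ = 2.64×13.2^(5/3).
P_a/P_b = (V₁/V₂)^(γ−1) = 13.2^(2/3) = 5.585.

P_adiabatic / P_isothermal ≈ 5.59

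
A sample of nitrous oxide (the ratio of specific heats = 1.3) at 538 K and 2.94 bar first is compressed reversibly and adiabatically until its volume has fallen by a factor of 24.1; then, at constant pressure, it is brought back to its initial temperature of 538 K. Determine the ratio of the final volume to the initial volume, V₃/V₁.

V₃/V₁ ≈ 0.0160

Adiabatic step: V₂/V₁ = 0.04149; T₂ = T₁·24.1^(0.3) = 1398 K.
Isobaric step: V₃/V₂ = T₃/T₂ = 538/1398.
V₃/V₁ = (V₂/V₁)(V₃/V₂) = 0.04149 × (538/1398) = 0.01597.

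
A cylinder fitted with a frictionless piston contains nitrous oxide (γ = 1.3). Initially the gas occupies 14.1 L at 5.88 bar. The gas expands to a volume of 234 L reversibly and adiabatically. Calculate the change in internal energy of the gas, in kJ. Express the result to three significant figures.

ΔU ≈ -15.7 kJ

P₂ = P₁(V₁/V₂)^γ = 5.88×(14.1/234)^(1.3) = 0.1525 bar.
For a reversible adiabat, W_by_gas = (P₁V₁ − P₂V₂)/(γ−1).
W_by = (588000×0.0141 − 15250×0.234) / (0.3) = 15740 J.
Q = 0 ⇒ ΔU = −W_by = -15740 J.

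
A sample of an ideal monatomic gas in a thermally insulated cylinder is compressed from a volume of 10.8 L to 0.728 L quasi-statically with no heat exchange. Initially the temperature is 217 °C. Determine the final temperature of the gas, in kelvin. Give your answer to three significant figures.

T₂ ≈ 2960 K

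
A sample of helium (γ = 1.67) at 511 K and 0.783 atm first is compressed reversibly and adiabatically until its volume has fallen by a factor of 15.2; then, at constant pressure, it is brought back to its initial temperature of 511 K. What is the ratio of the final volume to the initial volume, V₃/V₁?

V₃/V₁ ≈ 0.0106

Adiabatic step: V₂/V₁ = 0.06579; T₂ = T₁·15.2^(0.67) = 3164 K.
Isobaric step: V₃/V₂ = T₃/T₂ = 511/3164.
V₃/V₁ = (V₂/V₁)(V₃/V₂) = 0.06579 × (511/3164) = 0.01062.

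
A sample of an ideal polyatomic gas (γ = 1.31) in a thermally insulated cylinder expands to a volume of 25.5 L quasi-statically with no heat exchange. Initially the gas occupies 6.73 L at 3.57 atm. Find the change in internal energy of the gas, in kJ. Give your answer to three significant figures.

ΔU ≈ -2.66 kJ

P₂ = P₁(V₁/V₂)^γ = 3.57×(6.73/25.5)^(1.31) = 0.6234 atm.
For a reversible adiabat, W_by_gas = (P₁V₁ − P₂V₂)/(γ−1).
W_by = (361700×0.00673 − 63170×0.0255) / (0.31) = 2657 J.
Q = 0 ⇒ ΔU = −W_by = -2657 J.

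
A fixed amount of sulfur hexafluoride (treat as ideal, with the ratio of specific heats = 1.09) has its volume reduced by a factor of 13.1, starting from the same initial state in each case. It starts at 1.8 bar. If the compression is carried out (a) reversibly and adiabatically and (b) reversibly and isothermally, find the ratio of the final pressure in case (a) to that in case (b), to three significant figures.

P_adiabatic / P_isothermal ≈ 1.26

Isothermal: P_b = P₁(V₁/V₂) = 1.8×13.1.
Adiabatic: P_a = P₁(V₁/V₂)^γ = 1.8×13.1^(1.09).
P_a/P_b = (V₁/V₂)^(γ−1) = 13.1^(0.09) = 1.261.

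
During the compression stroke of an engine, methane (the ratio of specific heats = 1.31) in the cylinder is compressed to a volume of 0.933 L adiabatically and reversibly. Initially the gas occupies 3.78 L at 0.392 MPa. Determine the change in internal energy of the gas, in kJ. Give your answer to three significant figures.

P₂ = P₁(V₁/V₂)^γ = 0.392×(3.78/0.933)^(1.31) = 2.451 MPa.
For a reversible adiabat, W_by_gas = (P₁V₁ − P₂V₂)/(γ−1).
W_by = (392000×0.00378 − 2.451×10^6×0.000933) / (0.31) = -2595 J.
Q = 0 ⇒ ΔU = −W_by = 2595 J.

ΔU ≈ 2.60 kJ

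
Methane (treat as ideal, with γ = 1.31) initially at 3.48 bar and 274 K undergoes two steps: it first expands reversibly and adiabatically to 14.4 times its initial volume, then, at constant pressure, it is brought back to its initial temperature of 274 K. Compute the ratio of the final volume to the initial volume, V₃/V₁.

Adiabatic step: V₂/V₁ = 14.4; T₂ = T₁·(1/14.4)^(0.31) = 119.9 K.
Isobaric step: V₃/V₂ = T₃/T₂ = 274/119.9.
V₃/V₁ = (V₂/V₁)(V₃/V₂) = 14.4 × (274/119.9) = 32.92.

V₃/V₁ ≈ 32.9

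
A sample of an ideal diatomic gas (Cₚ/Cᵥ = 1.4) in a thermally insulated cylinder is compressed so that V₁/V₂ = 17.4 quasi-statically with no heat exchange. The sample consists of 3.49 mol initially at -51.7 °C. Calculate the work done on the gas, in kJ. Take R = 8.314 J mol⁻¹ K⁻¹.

W ≈ 34.3 kJ

Adiabatic: T₁V₁^(γ−1) = T₂V₂^(γ−1) ⇒ T₂ = T₁ (V₁/V₂)^(γ−1).
T₁ = -51.7 °C = 221.4 K.
T₂ = 221.4 × 17.4^(0.4) = 694.2 K.
Q = 0, so ΔU = W_on_gas = nCᵥΔT with Cᵥ = R/(γ−1) = 20.79 J/(mol·K).
ΔU = 3.49 × 20.79 × (694.2 − 221.4) = 34290 J.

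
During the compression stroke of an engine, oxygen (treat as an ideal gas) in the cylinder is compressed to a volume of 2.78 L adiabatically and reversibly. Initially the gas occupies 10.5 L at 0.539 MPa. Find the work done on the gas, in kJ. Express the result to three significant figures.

W ≈ 9.93 kJ

γ = 7/5 for a diatomic ideal gas.
P₂ = P₁(V₁/V₂)^γ = 0.539×(10.5/2.78)^(7/5) = 3.464 MPa.
For a reversible adiabat, W_by_gas = (P₁V₁ − P₂V₂)/(γ−1).
W_by = (539000×0.0105 − 3.464×10^6×0.00278) / (2/5) = -9927 J.
W_on_gas = −W_by = 9927 J.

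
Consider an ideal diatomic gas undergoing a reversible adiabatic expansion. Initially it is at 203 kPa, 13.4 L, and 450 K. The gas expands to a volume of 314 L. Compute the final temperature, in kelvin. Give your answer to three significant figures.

For a reversible adiabat TV^(γ−1) is constant, so T₂ = T₁ (V₁/V₂)^(γ−1).
γ = 7/5 for a diatomic ideal gas.
T₂ = 450 × (13.4/314)^(2/5) = 127.4 K.

T₂ ≈ 127 K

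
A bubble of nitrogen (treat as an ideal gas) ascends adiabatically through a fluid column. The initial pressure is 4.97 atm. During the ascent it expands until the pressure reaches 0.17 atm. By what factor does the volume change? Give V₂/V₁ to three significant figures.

V₂/V₁ ≈ 11.1

From PV^γ = const, V₂/V₁ = (P₁/P₂)^(1/γ).
For a diatomic ideal gas γ = 7/5.
V₂/V₁ = (4.97/0.17)^(5/7) = 11.14.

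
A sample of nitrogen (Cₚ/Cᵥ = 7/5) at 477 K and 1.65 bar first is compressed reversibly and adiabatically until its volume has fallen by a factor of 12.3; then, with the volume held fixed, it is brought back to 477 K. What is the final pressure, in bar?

P₃ ≈ 20.3 bar

Adiabatic step (PV^γ = const): P₂ = 1.65×12.3^(7/5) = 55.38 bar; T₂ = 477×12.3^(2/5) = 1302 K.
Isochoric: P₃ = P₂(T₃/T₂) = 55.38 × (477/1302) = 20.3 bar.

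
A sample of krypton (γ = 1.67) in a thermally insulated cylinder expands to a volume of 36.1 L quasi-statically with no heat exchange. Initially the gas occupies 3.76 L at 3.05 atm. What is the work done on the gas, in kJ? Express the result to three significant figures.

W ≈ -1.35 kJ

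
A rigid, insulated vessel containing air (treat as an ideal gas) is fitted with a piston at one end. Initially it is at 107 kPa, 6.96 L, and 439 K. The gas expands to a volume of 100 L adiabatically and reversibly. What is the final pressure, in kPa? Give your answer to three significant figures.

Adiabatic: P₁V₁^γ = P₂V₂^γ ⇒ P₂ = P₁ (V₁/V₂)^γ.
γ = 7/5 for a diatomic ideal gas.
P₂ = 107 × (6.96/100)^(7/5) = 2.565 kPa.

P₂ ≈ 2.56 kPa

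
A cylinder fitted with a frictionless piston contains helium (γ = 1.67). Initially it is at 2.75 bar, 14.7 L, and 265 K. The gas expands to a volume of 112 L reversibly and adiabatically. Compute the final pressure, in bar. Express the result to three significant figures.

Since PV^γ is constant along a reversible adiabat, P₂ = P₁ (V₁/V₂)^γ.
P₂ = 2.75 × (14.7/112)^(1.67) = 0.09259 bar.

P₂ ≈ 0.0926 bar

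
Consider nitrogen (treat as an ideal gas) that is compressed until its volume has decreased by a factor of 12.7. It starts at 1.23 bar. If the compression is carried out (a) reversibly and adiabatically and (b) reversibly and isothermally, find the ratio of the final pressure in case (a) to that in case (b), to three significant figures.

P_adiabatic / P_isothermal ≈ 2.76

For a diatomic ideal gas γ = 7/5.
Isothermal: P_b = P₁(V₁/V₂) = 1.23×12.7.
Adiabatic: P_a = P₁(V₁/V₂)^γ = 1.23×12.7^(7/5).
P_a/P_b = (V₁/V₂)^(γ−1) = 12.7^(2/5) = 2.764.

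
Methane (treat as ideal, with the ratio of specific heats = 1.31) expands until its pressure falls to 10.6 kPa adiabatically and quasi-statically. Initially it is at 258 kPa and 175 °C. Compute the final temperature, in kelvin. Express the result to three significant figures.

T₂ ≈ 211 K

Along an adiabat T P^((1−γ)/γ) is constant, so T₂ = T₁ (P₂/P₁)^((γ−1)/γ).
T₁ = 175 °C = 448.1 K.
T₂ = 448.1 × (10.6/258)^(0.237) = 210.6 K.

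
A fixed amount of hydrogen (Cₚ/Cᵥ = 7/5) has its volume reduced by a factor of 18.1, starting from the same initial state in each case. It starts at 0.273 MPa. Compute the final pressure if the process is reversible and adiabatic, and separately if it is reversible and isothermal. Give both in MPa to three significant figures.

Isothermal: P₂ = P₁(V₁/V₂) = 0.273×18.1 = 4.941 MPa.
Adiabatic: P₂ = P₁(V₁/V₂)^γ = 0.273×18.1^(7/5) = 15.74 MPa.

adiabatic: 15.7 MPa; isothermal: 4.94 MPa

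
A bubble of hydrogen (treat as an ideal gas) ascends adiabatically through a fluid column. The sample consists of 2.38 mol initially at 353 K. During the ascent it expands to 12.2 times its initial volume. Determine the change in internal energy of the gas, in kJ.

Adiabatic: T₁V₁^(γ−1) = T₂V₂^(γ−1) ⇒ T₂ = T₁ (V₁/V₂)^(γ−1).
γ = 7/5 for a diatomic ideal gas, so γ−1 = 2/5.
T₂ = 353 × (1/12.2)^(2/5) = 129.8 K.
Q = 0, so ΔU = W_on_gas = nCᵥΔT with Cᵥ = R/(γ−1) = 20.79 J/(mol·K).
ΔU = 2.38 × 20.79 × (129.8 − 353) = -11040 J.

ΔU ≈ -11.0 kJ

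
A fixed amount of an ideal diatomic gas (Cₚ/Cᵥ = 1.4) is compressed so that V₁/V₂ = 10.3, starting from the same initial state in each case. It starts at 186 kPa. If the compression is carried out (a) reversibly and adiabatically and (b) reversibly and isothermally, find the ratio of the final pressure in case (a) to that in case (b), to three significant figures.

P_adiabatic / P_isothermal ≈ 2.54

Isothermal: P_b = P₁(V₁/V₂) = 186×10.3.
Adiabatic: P_a = P₁(V₁/V₂)^γ = 186×10.3^(1.4).
P_a/P_b = (V₁/V₂)^(γ−1) = 10.3^(0.4) = 2.542.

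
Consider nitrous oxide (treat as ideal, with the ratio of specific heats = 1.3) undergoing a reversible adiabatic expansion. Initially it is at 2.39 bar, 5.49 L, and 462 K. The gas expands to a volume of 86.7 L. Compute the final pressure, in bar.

P₂ ≈ 0.0661 bar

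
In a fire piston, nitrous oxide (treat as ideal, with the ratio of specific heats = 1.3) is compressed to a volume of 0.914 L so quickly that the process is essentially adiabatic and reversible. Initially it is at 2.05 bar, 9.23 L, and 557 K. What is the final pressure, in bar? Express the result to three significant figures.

P₂ ≈ 41.4 bar

Since PV^γ is constant along a reversible adiabat, P₂ = P₁ (V₁/V₂)^γ.
P₂ = 2.05 × (9.23/0.914)^(1.3) = 41.43 bar.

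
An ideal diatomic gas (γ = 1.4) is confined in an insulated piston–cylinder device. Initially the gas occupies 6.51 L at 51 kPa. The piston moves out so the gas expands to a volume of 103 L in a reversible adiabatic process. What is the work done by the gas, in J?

W ≈ 555 J

P₂ = P₁(V₁/V₂)^γ = 51×(6.51/103)^(1.4) = 1.068 kPa.
For a reversible adiabat, W_by_gas = (P₁V₁ − P₂V₂)/(γ−1).
W_by = (51000×0.00651 − 1068×0.103) / (0.4) = 555 J.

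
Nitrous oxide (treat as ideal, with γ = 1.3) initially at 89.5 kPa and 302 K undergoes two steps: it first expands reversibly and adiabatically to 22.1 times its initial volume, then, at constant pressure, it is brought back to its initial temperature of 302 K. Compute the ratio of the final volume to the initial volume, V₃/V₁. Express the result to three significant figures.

Adiabatic step: V₂/V₁ = 22.1; T₂ = T₁·(1/22.1)^(0.3) = 119.3 K.
Isobaric step: V₃/V₂ = T₃/T₂ = 302/119.3.
V₃/V₁ = (V₂/V₁)(V₃/V₂) = 22.1 × (302/119.3) = 55.94.

V₃/V₁ ≈ 55.9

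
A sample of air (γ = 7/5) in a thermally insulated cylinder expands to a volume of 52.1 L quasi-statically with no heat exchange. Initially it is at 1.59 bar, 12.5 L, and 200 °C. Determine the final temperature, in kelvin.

T₂ ≈ 267 K

For a reversible adiabat TV^(γ−1) is constant, so T₂ = T₁ (V₁/V₂)^(γ−1).
T₁ = 200 °C = 473.1 K.
T₂ = 473.1 × (12.5/52.1)^(2/5) = 267.3 K.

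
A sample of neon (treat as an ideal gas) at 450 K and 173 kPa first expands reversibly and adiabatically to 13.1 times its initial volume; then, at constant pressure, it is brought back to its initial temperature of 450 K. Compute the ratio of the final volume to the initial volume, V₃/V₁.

For a monatomic ideal gas γ = 5/3.
Adiabatic step: V₂/V₁ = 13.1; T₂ = T₁·(1/13.1)^(2/3) = 80.98 K.
Isobaric step: V₃/V₂ = T₃/T₂ = 450/80.98.
V₃/V₁ = (V₂/V₁)(V₃/V₂) = 13.1 × (450/80.98) = 72.8.

V₃/V₁ ≈ 72.8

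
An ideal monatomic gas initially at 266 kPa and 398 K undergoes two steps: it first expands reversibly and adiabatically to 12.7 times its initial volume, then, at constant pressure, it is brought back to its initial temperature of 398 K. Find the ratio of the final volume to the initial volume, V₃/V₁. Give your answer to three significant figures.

V₃/V₁ ≈ 69.1

For a monatomic ideal gas γ = 5/3.
Adiabatic step: V₂/V₁ = 12.7; T₂ = T₁·(1/12.7)^(2/3) = 73.12 K.
Isobaric step: V₃/V₂ = T₃/T₂ = 398/73.12.
V₃/V₁ = (V₂/V₁)(V₃/V₂) = 12.7 × (398/73.12) = 69.13.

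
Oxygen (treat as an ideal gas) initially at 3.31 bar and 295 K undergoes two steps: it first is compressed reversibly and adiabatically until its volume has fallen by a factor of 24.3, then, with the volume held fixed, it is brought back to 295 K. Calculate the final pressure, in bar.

P₃ ≈ 80.4 bar

For a diatomic ideal gas γ = 7/5.
Adiabatic step (PV^γ = const): P₂ = 3.31×24.3^(7/5) = 288.2 bar; T₂ = 295×24.3^(2/5) = 1057 K.
Isochoric: P₃ = P₂(T₃/T₂) = 288.2 × (295/1057) = 80.43 bar.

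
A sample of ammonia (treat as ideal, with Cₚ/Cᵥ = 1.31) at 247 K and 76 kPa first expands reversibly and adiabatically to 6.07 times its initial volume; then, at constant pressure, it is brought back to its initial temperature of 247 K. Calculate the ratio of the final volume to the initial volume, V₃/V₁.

Adiabatic step: V₂/V₁ = 6.07; T₂ = T₁·(1/6.07)^(0.31) = 141.2 K.
Isobaric step: V₃/V₂ = T₃/T₂ = 247/141.2.
V₃/V₁ = (V₂/V₁)(V₃/V₂) = 6.07 × (247/141.2) = 10.62.

V₃/V₁ ≈ 10.6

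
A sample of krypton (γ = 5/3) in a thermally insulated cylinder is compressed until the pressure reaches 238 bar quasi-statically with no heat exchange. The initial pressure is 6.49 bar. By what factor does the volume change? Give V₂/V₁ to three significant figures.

V₂/V₁ ≈ 0.115

From PV^γ = const, V₂/V₁ = (P₁/P₂)^(1/γ).
V₂/V₁ = (6.49/238)^(3/5) = 0.1152.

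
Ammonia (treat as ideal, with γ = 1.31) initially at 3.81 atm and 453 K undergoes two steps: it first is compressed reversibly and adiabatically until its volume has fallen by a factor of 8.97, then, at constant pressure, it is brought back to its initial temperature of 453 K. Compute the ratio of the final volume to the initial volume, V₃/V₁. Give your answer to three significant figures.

V₃/V₁ ≈ 0.0565

Adiabatic step: V₂/V₁ = 0.1115; T₂ = T₁·8.97^(0.31) = 894.3 K.
Isobaric step: V₃/V₂ = T₃/T₂ = 453/894.3.
V₃/V₁ = (V₂/V₁)(V₃/V₂) = 0.1115 × (453/894.3) = 0.05647.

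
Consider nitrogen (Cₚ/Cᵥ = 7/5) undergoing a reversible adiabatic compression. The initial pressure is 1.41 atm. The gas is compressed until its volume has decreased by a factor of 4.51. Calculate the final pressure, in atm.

Adiabatic: P₁V₁^γ = P₂V₂^γ ⇒ P₂ = P₁ (V₁/V₂)^γ.
P₂ = 1.41 × 4.51^(7/5) = 11.62 atm.

P₂ ≈ 11.6 atm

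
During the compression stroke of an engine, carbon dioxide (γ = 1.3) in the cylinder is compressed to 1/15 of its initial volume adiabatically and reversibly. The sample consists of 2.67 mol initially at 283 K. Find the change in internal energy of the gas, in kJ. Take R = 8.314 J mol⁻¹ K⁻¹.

ΔU ≈ 26.2 kJ

For a reversible adiabat TV^(γ−1) is constant, so T₂ = T₁ (V₁/V₂)^(γ−1).
T₂ = 283 × 15^(0.3) = 637.7 K.
Q = 0, so ΔU = W_on_gas = nCᵥΔT with Cᵥ = R/(γ−1) = 27.71 J/(mol·K).
ΔU = 2.67 × 27.71 × (637.7 − 283) = 26250 J.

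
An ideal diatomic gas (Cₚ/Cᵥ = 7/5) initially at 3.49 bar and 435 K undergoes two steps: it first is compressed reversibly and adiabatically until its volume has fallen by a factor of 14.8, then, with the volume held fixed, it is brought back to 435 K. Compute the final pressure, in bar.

P₃ ≈ 51.7 bar

Adiabatic step (PV^γ = const): P₂ = 3.49×14.8^(7/5) = 151.8 bar; T₂ = 435×14.8^(2/5) = 1278 K.
Isochoric: P₃ = P₂(T₃/T₂) = 151.8 × (435/1278) = 51.65 bar.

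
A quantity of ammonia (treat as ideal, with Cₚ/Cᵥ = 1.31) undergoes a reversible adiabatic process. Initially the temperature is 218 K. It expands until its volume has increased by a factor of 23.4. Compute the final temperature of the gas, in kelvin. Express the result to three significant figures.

T₂ ≈ 82.0 K

For a reversible adiabat TV^(γ−1) is constant, so T₂ = T₁ (V₁/V₂)^(γ−1).
T₂ = 218 × (1/23.4)^(0.31) = 82.04 K.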